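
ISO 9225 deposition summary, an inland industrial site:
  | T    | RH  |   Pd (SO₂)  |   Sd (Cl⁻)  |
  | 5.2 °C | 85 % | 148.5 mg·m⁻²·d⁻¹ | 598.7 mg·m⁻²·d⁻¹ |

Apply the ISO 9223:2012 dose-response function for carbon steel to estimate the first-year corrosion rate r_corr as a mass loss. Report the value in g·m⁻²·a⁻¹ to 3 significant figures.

r_corr = 1.36e+03 g·m⁻²·a⁻¹

carbon steel: temperature factor f = +0.150·(-4.8) = -0.7200
  SO₂ term: 1.77·148.5^0.52·exp(0.02·85-0.7200) = 63.52
  Cl⁻ term: 0.102·598.7^0.62·exp(0.033·85+0.04·5.2) = 109.4
  r_corr = 63.52 + 109.4 = 172.9 μm/a
Convert to mass loss: 172.9 μm/a × 7.85 g/cm³ = 1357 g·m⁻²·a⁻¹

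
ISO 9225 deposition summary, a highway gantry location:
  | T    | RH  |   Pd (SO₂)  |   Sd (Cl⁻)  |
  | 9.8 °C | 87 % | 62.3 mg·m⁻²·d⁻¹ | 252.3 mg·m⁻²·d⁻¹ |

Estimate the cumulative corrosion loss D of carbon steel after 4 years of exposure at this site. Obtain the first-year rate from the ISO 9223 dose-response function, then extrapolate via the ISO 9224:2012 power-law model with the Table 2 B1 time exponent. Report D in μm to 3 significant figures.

carbon steel: f(T) = +0.150·(T−10) [T≤10 °C] = -0.0300
  SO₂ term: 1.77·62.3^0.52·exp(0.02·87-0.0300) = 83.9
  Sd branch = 0.102·Sd^0.62·e^(0.033·RH+0.04·T) = 82.2 μm/a
  r_corr = 83.9 + 82.2 = 166.1 μm/a
ISO 9224: D(t) = r_corr · t^b with b = 0.523 (carbon steel, B1)
  D(4) = 166.1 × 4^0.523 = 166.1 × 2.065 = 343 μm

D(4) = 343 μm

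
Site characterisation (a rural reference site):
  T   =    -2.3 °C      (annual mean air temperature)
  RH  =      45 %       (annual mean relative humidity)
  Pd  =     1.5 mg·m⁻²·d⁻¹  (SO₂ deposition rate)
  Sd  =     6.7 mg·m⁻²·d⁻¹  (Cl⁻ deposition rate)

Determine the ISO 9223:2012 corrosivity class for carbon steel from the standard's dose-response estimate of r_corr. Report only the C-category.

C2

carbon steel: f(T) = +0.150·(T−10) [T≤10 °C] = -1.8450
  SO₂ term: 1.77·1.5^0.52·exp(0.02·45-1.8450) = 0.8494
  Cl⁻ term: 0.102·6.7^0.62·exp(0.033·45+0.04·-2.3) = 1.336
  r_corr = 0.8494 + 1.336 = 2.185 μm/a
ISO 9223 Table 2 (carbon steel): 1.3 < 2.19 ≤ 25 μm/a ⇒ C2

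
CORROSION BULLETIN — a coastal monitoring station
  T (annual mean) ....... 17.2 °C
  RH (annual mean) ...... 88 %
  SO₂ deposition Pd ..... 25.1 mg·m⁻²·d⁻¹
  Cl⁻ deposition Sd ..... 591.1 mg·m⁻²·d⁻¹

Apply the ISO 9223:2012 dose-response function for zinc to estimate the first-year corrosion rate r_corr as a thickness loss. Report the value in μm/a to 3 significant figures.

zinc: T>10 °C ⇒ hinge -0.071·(17.2−10) = -0.5112
  Pd branch = 0.0129·Pd^0.44·e^(0.046·RH+f) = 1.83 μm/a
  Sd branch = 0.0175·Sd^0.57·e^(0.008·RH+0.085·T) = 5.802 μm/a
  sum: 1.83 + 5.802 → r_corr = 7.632 μm/a

r_corr = 7.63 μm/a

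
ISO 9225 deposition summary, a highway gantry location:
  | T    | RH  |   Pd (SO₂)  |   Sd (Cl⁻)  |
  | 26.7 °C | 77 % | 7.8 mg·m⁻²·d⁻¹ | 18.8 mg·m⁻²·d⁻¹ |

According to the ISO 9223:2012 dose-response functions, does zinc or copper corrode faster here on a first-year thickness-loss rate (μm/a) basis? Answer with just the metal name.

zinc

zinc: f(T) = -0.071·(T−10) [T>10 °C] = -1.1857
  SO₂ term: 0.0129·7.8^0.44·exp(0.046·77-1.1857) = 0.3361
  Cl⁻ term: 0.0175·18.8^0.57·exp(0.008·77+0.085·26.7) = 1.669
  sum: 0.3361 + 1.669 → r_corr = 2.005 μm/a
copper: temperature factor f = -0.080·(16.7) = -1.3360
  Pd branch = 0.0053·Pd^0.26·e^(0.059·RH+f) = 0.2234 μm/a
  Sd branch = 0.01025·Sd^0.27·e^(0.036·RH+0.049·T) = 1.339 μm/a
  r_corr = 0.2234 + 1.339 = 1.562 μm/a
Ordering by μm/a: zinc (2.01) > copper (1.56)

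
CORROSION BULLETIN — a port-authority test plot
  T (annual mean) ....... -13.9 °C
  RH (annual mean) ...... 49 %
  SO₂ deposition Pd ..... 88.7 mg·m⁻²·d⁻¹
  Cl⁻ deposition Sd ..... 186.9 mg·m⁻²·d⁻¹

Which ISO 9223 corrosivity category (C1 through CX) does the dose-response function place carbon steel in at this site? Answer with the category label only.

C2

carbon steel: temperature factor f = +0.150·(-23.9) = -3.5850
  Pd branch = 1.77·Pd^0.52·e^(0.02·RH+f) = 1.348 μm/a
  Cl⁻ term: 0.102·186.9^0.62·exp(0.033·49+0.04·-13.9) = 7.547
  r_corr = 1.348 + 7.547 = 8.895 μm/a
8.89 μm/a falls in (1.3, 25] for carbon steel → category C2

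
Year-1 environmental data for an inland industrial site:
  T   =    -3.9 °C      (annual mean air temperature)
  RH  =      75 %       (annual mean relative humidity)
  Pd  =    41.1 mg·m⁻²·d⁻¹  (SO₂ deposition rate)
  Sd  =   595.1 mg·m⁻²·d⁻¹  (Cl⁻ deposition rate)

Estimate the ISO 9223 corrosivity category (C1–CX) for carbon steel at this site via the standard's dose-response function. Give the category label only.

carbon steel: f(T) = +0.150·(T−10) [T≤10 °C] = -2.0850
  Pd branch = 1.77·Pd^0.52·e^(0.02·RH+f) = 6.809 μm/a
  Cl⁻ term: 0.102·595.1^0.62·exp(0.033·75+0.04·-3.9) = 54.45
  r_corr = 6.809 + 54.45 = 61.26 μm/a
Category bounds: 50…80 μm/a bracket r_corr ⇒ C4

C4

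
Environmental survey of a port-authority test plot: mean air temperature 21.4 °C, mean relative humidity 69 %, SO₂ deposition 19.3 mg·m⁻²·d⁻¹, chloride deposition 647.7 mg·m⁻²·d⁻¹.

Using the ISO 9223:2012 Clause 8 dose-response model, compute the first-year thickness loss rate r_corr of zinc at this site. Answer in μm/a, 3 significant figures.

zinc: f(T) = -0.071·(T−10) [T>10 °C] = -0.8094
  Pd branch = 0.0129·Pd^0.44·e^(0.046·RH+f) = 0.5049 μm/a
  Cl⁻ term: 0.0175·647.7^0.57·exp(0.008·69+0.085·21.4) = 7.503
  sum: 0.5049 + 7.503 → r_corr = 8.008 μm/a

r_corr = 8.01 μm/a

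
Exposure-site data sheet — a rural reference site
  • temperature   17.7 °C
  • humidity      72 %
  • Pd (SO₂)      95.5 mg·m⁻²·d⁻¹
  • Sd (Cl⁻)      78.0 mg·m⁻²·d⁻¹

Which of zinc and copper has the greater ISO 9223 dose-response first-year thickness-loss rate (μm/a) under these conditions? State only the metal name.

zinc: temperature factor f = -0.071·(7.7) = -0.5467
  sulphur-dioxide contribution → 1.523 μm/a
  chloride contribution → 1.679 μm/a
  ⇒ r_corr(zinc) = 3.202 μm/a
copper: temperature factor f = -0.080·(7.7) = -0.6160
  sulphur-dioxide contribution → 0.6553 μm/a
  chloride contribution → 1.057 μm/a
  total first-year rate 1.712 μm/a
Ordering by μm/a: zinc (3.2) > copper (1.71)

zinc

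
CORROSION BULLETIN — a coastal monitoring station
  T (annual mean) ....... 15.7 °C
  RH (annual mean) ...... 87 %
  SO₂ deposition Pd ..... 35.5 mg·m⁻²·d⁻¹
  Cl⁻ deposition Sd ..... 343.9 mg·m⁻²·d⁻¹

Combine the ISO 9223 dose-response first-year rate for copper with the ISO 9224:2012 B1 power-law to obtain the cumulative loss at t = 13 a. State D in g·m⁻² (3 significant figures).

copper: T>10 °C ⇒ hinge -0.080·(15.7−10) = -0.4560
  SO₂ term: 0.0053·35.5^0.26·exp(0.059·87-0.4560) = 1.441
  Cl⁻ term: 0.01025·343.9^0.27·exp(0.036·87+0.049·15.7) = 2.454
  sum: 1.441 + 2.454 → r_corr = 3.895 μm/a
Power-law: D(13) = r_corr · 13^0.667
  D(13) = 3.895 × 13^0.667 = 3.895 × 5.534 = 21.55 μm
  Mass loss = 21.55 μm × 8.96 g/cm³ = 193.1 g·m⁻²

D(13) = 193 g·m⁻²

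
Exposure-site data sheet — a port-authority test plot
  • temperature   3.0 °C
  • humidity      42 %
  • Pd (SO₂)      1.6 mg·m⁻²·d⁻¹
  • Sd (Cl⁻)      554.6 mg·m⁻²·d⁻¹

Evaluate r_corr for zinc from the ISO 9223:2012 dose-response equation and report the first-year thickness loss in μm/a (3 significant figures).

r_corr = 1.24 μm/a

zinc: temperature factor f = +0.038·(-7.0) = -0.2660
  Pd branch = 0.0129·Pd^0.44·e^(0.046·RH+f) = 0.08393 μm/a
  Cl⁻ term: 0.0175·554.6^0.57·exp(0.008·42+0.085·3.0) = 1.158
  sum: 0.08393 + 1.158 → r_corr = 1.242 μm/a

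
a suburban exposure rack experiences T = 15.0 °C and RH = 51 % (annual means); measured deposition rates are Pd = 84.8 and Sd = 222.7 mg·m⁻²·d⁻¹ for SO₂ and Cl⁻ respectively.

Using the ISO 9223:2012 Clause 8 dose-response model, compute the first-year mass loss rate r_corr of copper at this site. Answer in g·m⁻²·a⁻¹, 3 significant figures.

copper: T>10 °C ⇒ hinge -0.080·(15.0−10) = -0.4000
  Pd branch = 0.0053·Pd^0.26·e^(0.059·RH+f) = 0.2284 μm/a
  Cl⁻ term: 0.01025·222.7^0.27·exp(0.036·51+0.049·15.0) = 0.577
  sum: 0.2284 + 0.577 → r_corr = 0.8054 μm/a
Convert to mass loss: 0.8054 μm/a × 8.96 g/cm³ = 7.217 g·m⁻²·a⁻¹

r_corr = 7.22 g·m⁻²·a⁻¹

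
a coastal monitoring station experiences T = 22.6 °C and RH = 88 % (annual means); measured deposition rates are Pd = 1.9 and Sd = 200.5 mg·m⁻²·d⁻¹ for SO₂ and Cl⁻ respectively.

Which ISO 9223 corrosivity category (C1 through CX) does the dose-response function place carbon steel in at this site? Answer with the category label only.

carbon steel: temperature factor f = -0.054·(12.6) = -0.6804
  SO₂ term: 1.77·1.9^0.52·exp(0.02·88-0.6804) = 7.274
  Cl⁻ term: 0.102·200.5^0.62·exp(0.033·88+0.04·22.6) = 122.9
  sum: 7.274 + 122.9 → r_corr = 130.2 μm/a
ISO 9223 Table 2 (carbon steel): 80 < 130 ≤ 200 μm/a ⇒ C5

C5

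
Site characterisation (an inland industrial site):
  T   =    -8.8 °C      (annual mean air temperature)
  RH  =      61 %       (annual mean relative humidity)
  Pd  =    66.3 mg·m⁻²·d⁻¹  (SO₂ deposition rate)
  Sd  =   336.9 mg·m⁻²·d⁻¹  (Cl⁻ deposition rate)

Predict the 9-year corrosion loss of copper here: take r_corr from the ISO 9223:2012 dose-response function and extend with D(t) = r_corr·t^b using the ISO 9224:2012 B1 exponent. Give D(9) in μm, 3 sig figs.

copper: temperature factor f = +0.126·(-18.8) = -2.3688
  Pd branch = 0.0053·Pd^0.26·e^(0.059·RH+f) = 0.05397 μm/a
  Cl⁻ term: 0.01025·336.9^0.27·exp(0.036·61+0.049·-8.8) = 0.2881
  r_corr = 0.05397 + 0.2881 = 0.3421 μm/a
Long-term exponent b (ISO 9224 Table 2, B1) = 0.667
  D(9) = 0.3421 × 9^0.667 = 0.3421 × 4.33 = 1.481 μm

D(9) = 1.48 μm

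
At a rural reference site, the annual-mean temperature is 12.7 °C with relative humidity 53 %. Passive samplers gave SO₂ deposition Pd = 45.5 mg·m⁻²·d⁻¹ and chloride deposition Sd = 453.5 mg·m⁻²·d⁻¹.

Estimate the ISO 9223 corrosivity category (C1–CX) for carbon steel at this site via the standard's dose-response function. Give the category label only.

carbon steel: T>10 °C ⇒ hinge -0.054·(12.7−10) = -0.1458
  Pd branch = 1.77·Pd^0.52·e^(0.02·RH+f) = 32.15 μm/a
  Cl⁻ term: 0.102·453.5^0.62·exp(0.033·53+0.04·12.7) = 43.24
  sum: 32.15 + 43.24 → r_corr = 75.39 μm/a
75.4 μm/a falls in (50, 80] for carbon steel → category C4

C4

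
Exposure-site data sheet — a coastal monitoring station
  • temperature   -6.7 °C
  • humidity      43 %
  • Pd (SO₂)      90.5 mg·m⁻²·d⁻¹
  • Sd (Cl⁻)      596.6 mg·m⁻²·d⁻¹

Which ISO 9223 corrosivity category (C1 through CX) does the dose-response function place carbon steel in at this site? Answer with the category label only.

carbon steel: temperature factor f = +0.150·(-16.7) = -2.5050
  Pd branch = 1.77·Pd^0.52·e^(0.02·RH+f) = 3.556 μm/a
  Cl⁻ term: 0.102·596.6^0.62·exp(0.033·43+0.04·-6.7) = 16.96
  r_corr = 3.556 + 16.96 = 20.52 μm/a
Category bounds: 1.3…25 μm/a bracket r_corr ⇒ C2

C2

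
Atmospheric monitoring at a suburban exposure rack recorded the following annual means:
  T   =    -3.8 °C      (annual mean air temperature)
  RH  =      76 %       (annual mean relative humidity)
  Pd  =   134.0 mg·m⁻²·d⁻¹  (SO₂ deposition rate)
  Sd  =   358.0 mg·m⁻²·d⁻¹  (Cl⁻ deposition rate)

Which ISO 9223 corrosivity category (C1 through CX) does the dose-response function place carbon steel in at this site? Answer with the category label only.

carbon steel: temperature factor f = +0.150·(-13.8) = -2.0700
  SO₂ term: 1.77·134.0^0.52·exp(0.02·76-2.0700) = 13.04
  Sd branch = 0.102·Sd^0.62·e^(0.033·RH+0.04·T) = 41.23 μm/a
  r_corr = 13.04 + 41.23 = 54.27 μm/a
54.3 μm/a falls in (50, 80] for carbon steel → category C4

C4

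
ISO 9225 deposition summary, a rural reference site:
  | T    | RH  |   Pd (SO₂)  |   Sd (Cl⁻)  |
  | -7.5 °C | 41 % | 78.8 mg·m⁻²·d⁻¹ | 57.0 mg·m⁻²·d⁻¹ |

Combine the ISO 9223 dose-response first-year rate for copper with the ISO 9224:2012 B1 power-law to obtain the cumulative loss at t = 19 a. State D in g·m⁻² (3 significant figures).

copper: f(T) = +0.126·(T−10) [T≤10 °C] = -2.2050
  Pd branch = 0.0053·Pd^0.26·e^(0.059·RH+f) = 0.02043 μm/a
  Cl⁻ term: 0.01025·57.0^0.27·exp(0.036·41+0.049·-7.5) = 0.09252
  r_corr = 0.02043 + 0.09252 = 0.1129 μm/a
Long-term exponent b (ISO 9224 Table 2, B1) = 0.667
  D(19) = 0.1129 × 19^0.667 = 0.1129 × 7.127 = 0.805 μm
  Mass loss = 0.805 μm × 8.96 g/cm³ = 7.213 g·m⁻²

D(19) = 7.21 g·m⁻²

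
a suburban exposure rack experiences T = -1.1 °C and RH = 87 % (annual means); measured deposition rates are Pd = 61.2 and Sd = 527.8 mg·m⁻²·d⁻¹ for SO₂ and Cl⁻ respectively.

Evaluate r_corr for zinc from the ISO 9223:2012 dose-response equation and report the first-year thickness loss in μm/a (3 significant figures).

zinc: f(T) = +0.038·(T−10) [T≤10 °C] = -0.4218
  Pd branch = 0.0129·Pd^0.44·e^(0.046·RH+f) = 2.829 μm/a
  Cl⁻ term: 0.0175·527.8^0.57·exp(0.008·87+0.085·-1.1) = 1.139
  r_corr = 2.829 + 1.139 = 3.968 μm/a

r_corr = 3.97 μm/a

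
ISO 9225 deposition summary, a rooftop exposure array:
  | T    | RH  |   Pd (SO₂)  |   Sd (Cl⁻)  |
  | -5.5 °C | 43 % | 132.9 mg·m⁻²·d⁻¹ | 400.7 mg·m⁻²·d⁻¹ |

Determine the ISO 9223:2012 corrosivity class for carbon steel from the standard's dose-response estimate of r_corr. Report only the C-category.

C2

carbon steel: f(T) = +0.150·(T−10) [T≤10 °C] = -2.3250
  sulphur-dioxide contribution → 5.2 μm/a
  chloride contribution → 13.9 μm/a
  ⇒ r_corr(carbon steel) = 19.1 μm/a
Category bounds: 1.3…25 μm/a bracket r_corr ⇒ C2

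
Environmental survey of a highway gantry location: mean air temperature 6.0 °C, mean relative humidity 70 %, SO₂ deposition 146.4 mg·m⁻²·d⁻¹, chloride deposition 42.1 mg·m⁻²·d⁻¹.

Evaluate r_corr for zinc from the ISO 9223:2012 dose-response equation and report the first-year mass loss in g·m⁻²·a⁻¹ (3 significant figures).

zinc: temperature factor f = +0.038·(-4.0) = -0.1520
  SO₂ term: 0.0129·146.4^0.44·exp(0.046·70-0.1520) = 2.488
  Cl⁻ term: 0.0175·42.1^0.57·exp(0.008·70+0.085·6.0) = 0.4301
  r_corr = 2.488 + 0.4301 = 2.918 μm/a
Convert to mass loss: 2.918 μm/a × 7.14 g/cm³ = 20.83 g·m⁻²·a⁻¹

r_corr = 20.8 g·m⁻²·a⁻¹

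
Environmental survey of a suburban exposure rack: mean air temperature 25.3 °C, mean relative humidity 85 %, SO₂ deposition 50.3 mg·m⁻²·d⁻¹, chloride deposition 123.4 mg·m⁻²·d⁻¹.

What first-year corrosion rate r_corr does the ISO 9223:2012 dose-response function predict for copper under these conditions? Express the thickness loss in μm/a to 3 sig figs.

copper: temperature factor f = -0.080·(15.3) = -1.2240
  SO₂ term: 0.0053·50.3^0.26·exp(0.059·85-1.2240) = 0.6503
  Cl⁻ term: 0.01025·123.4^0.27·exp(0.036·85+0.049·25.3) = 2.772
  r_corr = 0.6503 + 2.772 = 3.422 μm/a

r_corr = 3.42 μm/a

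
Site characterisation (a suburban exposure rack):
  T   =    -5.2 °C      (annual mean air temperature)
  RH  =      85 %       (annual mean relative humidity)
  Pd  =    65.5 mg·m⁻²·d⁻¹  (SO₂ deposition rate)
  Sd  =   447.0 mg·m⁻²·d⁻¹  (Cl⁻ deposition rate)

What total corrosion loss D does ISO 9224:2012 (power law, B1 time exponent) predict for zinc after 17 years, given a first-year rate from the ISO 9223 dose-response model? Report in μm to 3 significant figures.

zinc: temperature factor f = +0.038·(-15.2) = -0.5776
  SO₂ term: 0.0129·65.5^0.44·exp(0.046·85-0.5776) = 2.275
  Cl⁻ term: 0.0175·447.0^0.57·exp(0.008·85+0.085·-5.2) = 0.7196
  sum: 2.275 + 0.7196 → r_corr = 2.995 μm/a
Power-law: D(17) = r_corr · 17^0.813
  D(17) = 2.995 × 17^0.813 = 2.995 × 10.01 = 29.97 μm

D(17) = 30.0 μm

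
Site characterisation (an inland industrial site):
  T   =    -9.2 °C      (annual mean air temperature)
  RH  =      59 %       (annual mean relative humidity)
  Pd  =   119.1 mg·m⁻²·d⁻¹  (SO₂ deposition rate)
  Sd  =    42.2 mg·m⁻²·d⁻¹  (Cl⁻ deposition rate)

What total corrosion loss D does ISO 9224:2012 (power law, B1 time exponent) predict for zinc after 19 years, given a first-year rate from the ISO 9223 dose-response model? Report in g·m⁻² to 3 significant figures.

zinc: T≤10 °C ⇒ hinge +0.038·(-9.2−10) = -0.7296
  sulphur-dioxide contribution → 0.7688 μm/a
  chloride contribution → 0.1084 μm/a
  ⇒ r_corr(zinc) = 0.8771 μm/a
ISO 9224: D(t) = r_corr · t^b with b = 0.813 (zinc, B1)
  D(19) = 0.8771 × 19^0.813 = 0.8771 × 10.96 = 9.609 μm
  Mass loss = 9.609 μm × 7.14 g/cm³ = 68.61 g·m⁻²

D(19) = 68.6 g·m⁻²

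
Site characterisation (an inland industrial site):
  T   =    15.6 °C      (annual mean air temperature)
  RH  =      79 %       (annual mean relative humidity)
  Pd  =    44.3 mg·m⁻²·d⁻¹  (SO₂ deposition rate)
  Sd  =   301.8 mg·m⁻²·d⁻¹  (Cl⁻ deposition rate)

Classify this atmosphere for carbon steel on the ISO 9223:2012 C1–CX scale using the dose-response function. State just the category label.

carbon steel: f(T) = -0.054·(T−10) [T>10 °C] = -0.3024
  SO₂ term: 1.77·44.3^0.52·exp(0.02·79-0.3024) = 45.6
  Cl⁻ term: 0.102·301.8^0.62·exp(0.033·79+0.04·15.6) = 88.97
  sum: 45.6 + 88.97 → r_corr = 134.6 μm/a
Category bounds: 80…200 μm/a bracket r_corr ⇒ C5

C5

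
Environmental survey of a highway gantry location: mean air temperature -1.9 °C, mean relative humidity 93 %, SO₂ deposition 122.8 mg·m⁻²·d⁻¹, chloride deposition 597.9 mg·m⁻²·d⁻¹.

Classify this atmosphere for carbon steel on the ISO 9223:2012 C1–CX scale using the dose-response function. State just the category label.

C5

carbon steel: temperature factor f = +0.150·(-11.9) = -1.7850
  Pd branch = 1.77·Pd^0.52·e^(0.02·RH+f) = 23.28 μm/a
  Cl⁻ term: 0.102·597.9^0.62·exp(0.033·93+0.04·-1.9) = 107.1
  r_corr = 23.28 + 107.1 = 130.4 μm/a
130 μm/a falls in (80, 200] for carbon steel → category C5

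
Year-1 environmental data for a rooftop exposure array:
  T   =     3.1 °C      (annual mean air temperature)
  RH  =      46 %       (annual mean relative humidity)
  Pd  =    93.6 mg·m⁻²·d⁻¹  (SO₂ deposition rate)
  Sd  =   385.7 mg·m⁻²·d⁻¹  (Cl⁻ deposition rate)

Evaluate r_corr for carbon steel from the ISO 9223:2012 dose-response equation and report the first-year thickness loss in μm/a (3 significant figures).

carbon steel: f(T) = +0.150·(T−10) [T≤10 °C] = -1.0350
  sulphur-dioxide contribution → 16.71 μm/a
  chloride contribution → 21.14 μm/a
  total first-year rate 37.86 μm/a

r_corr = 37.9 μm/a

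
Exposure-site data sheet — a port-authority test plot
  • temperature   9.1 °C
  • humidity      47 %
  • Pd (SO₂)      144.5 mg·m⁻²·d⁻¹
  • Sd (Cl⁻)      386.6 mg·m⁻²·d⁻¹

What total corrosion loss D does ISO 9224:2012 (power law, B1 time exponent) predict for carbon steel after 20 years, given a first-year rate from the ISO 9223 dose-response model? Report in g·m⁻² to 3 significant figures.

carbon steel: temperature factor f = +0.150·(-0.9) = -0.1350
  Pd branch = 1.77·Pd^0.52·e^(0.02·RH+f) = 52.57 μm/a
  Cl⁻ term: 0.102·386.6^0.62·exp(0.033·47+0.04·9.1) = 27.82
  sum: 52.57 + 27.82 → r_corr = 80.39 μm/a
Power-law: D(20) = r_corr · 20^0.523
  D(20) = 80.39 × 20^0.523 = 80.39 × 4.791 = 385.2 μm
  Mass loss = 385.2 μm × 7.85 g/cm³ = 3023 g·m⁻²

D(20) = 3.02e+03 g·m⁻²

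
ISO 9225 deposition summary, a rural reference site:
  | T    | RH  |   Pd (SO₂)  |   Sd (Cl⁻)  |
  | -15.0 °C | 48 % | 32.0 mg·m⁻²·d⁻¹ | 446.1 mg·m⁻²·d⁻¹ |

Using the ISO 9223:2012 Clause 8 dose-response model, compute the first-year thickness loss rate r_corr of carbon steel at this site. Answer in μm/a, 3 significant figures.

carbon steel: f(T) = +0.150·(T−10) [T≤10 °C] = -3.7500
  SO₂ term: 1.77·32.0^0.52·exp(0.02·48-3.7500) = 0.6591
  Sd branch = 0.102·Sd^0.62·e^(0.033·RH+0.04·T) = 11.98 μm/a
  sum: 0.6591 + 11.98 → r_corr = 12.64 μm/a

r_corr = 12.6 μm/a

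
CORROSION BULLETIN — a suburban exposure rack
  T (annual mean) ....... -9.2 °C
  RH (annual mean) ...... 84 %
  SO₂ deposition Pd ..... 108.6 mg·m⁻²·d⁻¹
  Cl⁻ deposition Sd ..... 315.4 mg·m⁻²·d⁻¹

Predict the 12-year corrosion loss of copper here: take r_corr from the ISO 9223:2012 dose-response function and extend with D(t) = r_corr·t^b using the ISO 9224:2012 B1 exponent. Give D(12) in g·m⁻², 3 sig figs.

D(12) = 40.5 g·m⁻²

copper: temperature factor f = +0.126·(-19.2) = -2.4192
  SO₂ term: 0.0053·108.6^0.26·exp(0.059·84-2.4192) = 0.2266
  Sd branch = 0.01025·Sd^0.27·e^(0.036·RH+0.049·T) = 0.6352 μm/a
  r_corr = 0.2266 + 0.6352 = 0.8619 μm/a
Long-term exponent b (ISO 9224 Table 2, B1) = 0.667
  D(12) = 0.8619 × 12^0.667 = 0.8619 × 5.246 = 4.521 μm
  Mass loss = 4.521 μm × 8.96 g/cm³ = 40.51 g·m⁻²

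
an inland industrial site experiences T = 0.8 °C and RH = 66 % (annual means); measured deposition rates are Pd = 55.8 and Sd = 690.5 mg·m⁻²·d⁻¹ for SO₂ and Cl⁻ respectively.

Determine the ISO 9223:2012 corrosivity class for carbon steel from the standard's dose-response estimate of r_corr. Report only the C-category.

C4

carbon steel: T≤10 °C ⇒ hinge +0.150·(0.8−10) = -1.3800
  Pd branch = 1.77·Pd^0.52·e^(0.02·RH+f) = 13.49 μm/a
  Sd branch = 0.102·Sd^0.62·e^(0.033·RH+0.04·T) = 53.54 μm/a
  sum: 13.49 + 53.54 → r_corr = 67.03 μm/a
ISO 9223 Table 2 (carbon steel): 50 < 67 ≤ 80 μm/a ⇒ C4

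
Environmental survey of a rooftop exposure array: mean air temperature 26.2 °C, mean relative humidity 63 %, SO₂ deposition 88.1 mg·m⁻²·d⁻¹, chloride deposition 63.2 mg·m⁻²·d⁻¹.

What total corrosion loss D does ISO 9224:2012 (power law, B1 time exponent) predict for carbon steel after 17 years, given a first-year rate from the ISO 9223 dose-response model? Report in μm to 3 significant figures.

carbon steel: T>10 °C ⇒ hinge -0.054·(26.2−10) = -0.8748
  Pd branch = 1.77·Pd^0.52·e^(0.02·RH+f) = 26.71 μm/a
  Cl⁻ term: 0.102·63.2^0.62·exp(0.033·63+0.04·26.2) = 30.41
  sum: 26.71 + 30.41 → r_corr = 57.12 μm/a
ISO 9224: D(t) = r_corr · t^b with b = 0.523 (carbon steel, B1)
  D(17) = 57.12 × 17^0.523 = 57.12 × 4.401 = 251.4 μm

D(17) = 251 μm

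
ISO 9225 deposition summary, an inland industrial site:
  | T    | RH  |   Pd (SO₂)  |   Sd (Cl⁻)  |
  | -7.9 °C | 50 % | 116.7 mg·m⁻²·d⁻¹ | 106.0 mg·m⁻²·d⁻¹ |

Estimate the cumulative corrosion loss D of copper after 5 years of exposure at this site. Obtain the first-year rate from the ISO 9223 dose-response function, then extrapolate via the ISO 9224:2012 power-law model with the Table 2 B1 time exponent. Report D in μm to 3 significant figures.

D(5) = 0.541 μm

copper: f(T) = +0.126·(T−10) [T≤10 °C] = -2.2554
  SO₂ term: 0.0053·116.7^0.26·exp(0.059·50-2.2554) = 0.03659
  Cl⁻ term: 0.01025·106.0^0.27·exp(0.036·50+0.049·-7.9) = 0.1483
  sum: 0.03659 + 0.1483 → r_corr = 0.1849 μm/a
ISO 9224: D(t) = r_corr · t^b with b = 0.667 (copper, B1)
  D(5) = 0.1849 × 5^0.667 = 0.1849 × 2.926 = 0.5409 μm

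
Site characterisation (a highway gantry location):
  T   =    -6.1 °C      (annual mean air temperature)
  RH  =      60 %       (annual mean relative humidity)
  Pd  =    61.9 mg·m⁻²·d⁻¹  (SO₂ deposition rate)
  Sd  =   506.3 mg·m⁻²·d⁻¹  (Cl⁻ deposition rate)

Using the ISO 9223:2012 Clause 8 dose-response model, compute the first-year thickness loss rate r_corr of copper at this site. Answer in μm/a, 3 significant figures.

copper: f(T) = +0.126·(T−10) [T≤10 °C] = -2.0286
  sulphur-dioxide contribution → 0.07023 μm/a
  chloride contribution → 0.3541 μm/a
  ⇒ r_corr(copper) = 0.4244 μm/a

r_corr = 0.424 μm/a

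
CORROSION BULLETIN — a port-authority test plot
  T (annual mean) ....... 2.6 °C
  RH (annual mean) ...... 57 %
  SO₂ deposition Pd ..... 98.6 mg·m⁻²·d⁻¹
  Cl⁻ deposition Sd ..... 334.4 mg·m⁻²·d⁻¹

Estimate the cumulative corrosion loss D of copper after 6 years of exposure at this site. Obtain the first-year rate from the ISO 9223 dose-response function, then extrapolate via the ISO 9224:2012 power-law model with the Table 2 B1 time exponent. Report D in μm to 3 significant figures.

copper: T≤10 °C ⇒ hinge +0.126·(2.6−10) = -0.9324
  SO₂ term: 0.0053·98.6^0.26·exp(0.059·57-0.9324) = 0.1987
  Cl⁻ term: 0.01025·334.4^0.27·exp(0.036·57+0.049·2.6) = 0.4353
  sum: 0.1987 + 0.4353 → r_corr = 0.634 μm/a
Power-law: D(6) = r_corr · 6^0.667
  D(6) = 0.634 × 6^0.667 = 0.634 × 3.304 = 2.095 μm

D(6) = 2.09 μm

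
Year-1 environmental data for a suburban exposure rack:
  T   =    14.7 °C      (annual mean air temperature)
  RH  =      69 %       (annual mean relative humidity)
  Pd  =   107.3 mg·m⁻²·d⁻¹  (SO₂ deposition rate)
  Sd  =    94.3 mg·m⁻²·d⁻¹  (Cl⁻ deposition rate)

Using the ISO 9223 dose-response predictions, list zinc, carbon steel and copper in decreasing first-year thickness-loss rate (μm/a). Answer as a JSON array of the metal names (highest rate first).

["carbon steel", "zinc", "copper"]

zinc: T>10 °C ⇒ hinge -0.071·(14.7−10) = -0.3337
  Pd branch = 0.0129·Pd^0.44·e^(0.046·RH+f) = 1.728 μm/a
  Sd branch = 0.0175·Sd^0.57·e^(0.008·RH+0.085·T) = 1.415 μm/a
  r_corr = 1.728 + 1.415 = 3.144 μm/a
carbon steel: temperature factor f = -0.054·(4.7) = -0.2538
  SO₂ term: 1.77·107.3^0.52·exp(0.02·69-0.2538) = 62.09
  Cl⁻ term: 0.102·94.3^0.62·exp(0.033·69+0.04·14.7) = 30
  sum: 62.09 + 30 → r_corr = 92.08 μm/a
copper: f(T) = -0.080·(T−10) [T>10 °C] = -0.3760
  SO₂ term: 0.0053·107.3^0.26·exp(0.059·69-0.3760) = 0.7194
  Cl⁻ term: 0.01025·94.3^0.27·exp(0.036·69+0.049·14.7) = 0.8619
  sum: 0.7194 + 0.8619 → r_corr = 1.581 μm/a
Ordering by μm/a: carbon steel (92.1) > zinc (3.14) > copper (1.58)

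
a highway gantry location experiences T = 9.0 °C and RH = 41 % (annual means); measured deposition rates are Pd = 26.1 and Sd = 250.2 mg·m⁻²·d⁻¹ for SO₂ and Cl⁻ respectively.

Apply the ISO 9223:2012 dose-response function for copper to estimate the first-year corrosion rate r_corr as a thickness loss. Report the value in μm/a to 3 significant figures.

copper: temperature factor f = +0.126·(-1.0) = -0.1260
  SO₂ term: 0.0053·26.1^0.26·exp(0.059·41-0.1260) = 0.1226
  Sd branch = 0.01025·Sd^0.27·e^(0.036·RH+0.049·T) = 0.3096 μm/a
  sum: 0.1226 + 0.3096 → r_corr = 0.4322 μm/a

r_corr = 0.432 μm/a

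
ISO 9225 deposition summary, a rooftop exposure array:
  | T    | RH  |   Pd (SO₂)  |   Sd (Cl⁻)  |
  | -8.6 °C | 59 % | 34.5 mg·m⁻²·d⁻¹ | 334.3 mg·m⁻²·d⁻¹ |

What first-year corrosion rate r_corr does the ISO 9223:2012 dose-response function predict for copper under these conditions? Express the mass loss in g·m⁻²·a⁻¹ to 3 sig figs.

copper: temperature factor f = +0.126·(-18.6) = -2.3436
  Pd branch = 0.0053·Pd^0.26·e^(0.059·RH+f) = 0.0415 μm/a
  Cl⁻ term: 0.01025·334.3^0.27·exp(0.036·59+0.049·-8.6) = 0.2702
  sum: 0.0415 + 0.2702 → r_corr = 0.3117 μm/a
Convert to mass loss: 0.3117 μm/a × 8.96 g/cm³ = 2.793 g·m⁻²·a⁻¹

r_corr = 2.79 g·m⁻²·a⁻¹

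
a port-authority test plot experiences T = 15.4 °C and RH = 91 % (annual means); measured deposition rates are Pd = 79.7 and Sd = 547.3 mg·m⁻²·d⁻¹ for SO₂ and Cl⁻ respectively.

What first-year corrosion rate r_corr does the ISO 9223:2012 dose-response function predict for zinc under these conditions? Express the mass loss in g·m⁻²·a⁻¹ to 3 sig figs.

r_corr = 63.2 g·m⁻²·a⁻¹

zinc: T>10 °C ⇒ hinge -0.071·(15.4−10) = -0.3834
  SO₂ term: 0.0129·79.7^0.44·exp(0.046·91-0.3834) = 3.969
  Sd branch = 0.0175·Sd^0.57·e^(0.008·RH+0.085·T) = 4.881 μm/a
  r_corr = 3.969 + 4.881 = 8.85 μm/a
Convert to mass loss: 8.85 μm/a × 7.14 g/cm³ = 63.19 g·m⁻²·a⁻¹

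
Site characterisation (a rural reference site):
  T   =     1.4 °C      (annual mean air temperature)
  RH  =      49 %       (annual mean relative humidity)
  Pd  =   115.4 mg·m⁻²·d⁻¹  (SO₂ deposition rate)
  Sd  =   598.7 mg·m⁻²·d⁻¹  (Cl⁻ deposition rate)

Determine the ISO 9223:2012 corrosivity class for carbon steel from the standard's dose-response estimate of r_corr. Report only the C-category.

carbon steel: f(T) = +0.150·(T−10) [T≤10 °C] = -1.2900
  Pd branch = 1.77·Pd^0.52·e^(0.02·RH+f) = 15.34 μm/a
  Sd branch = 0.102·Sd^0.62·e^(0.033·RH+0.04·T) = 28.64 μm/a
  r_corr = 15.34 + 28.64 = 43.98 μm/a
Category bounds: 25…50 μm/a bracket r_corr ⇒ C3

C3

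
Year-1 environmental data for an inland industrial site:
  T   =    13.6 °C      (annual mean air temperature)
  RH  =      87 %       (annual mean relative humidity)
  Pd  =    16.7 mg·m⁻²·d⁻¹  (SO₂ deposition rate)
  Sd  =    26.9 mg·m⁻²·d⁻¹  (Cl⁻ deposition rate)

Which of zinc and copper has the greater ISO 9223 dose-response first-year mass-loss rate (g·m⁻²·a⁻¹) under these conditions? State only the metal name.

copper

zinc: T>10 °C ⇒ hinge -0.071·(13.6−10) = -0.2556
  sulphur-dioxide contribution → 1.886 μm/a
  chloride contribution → 0.7283 μm/a
  total first-year rate 2.615 μm/a
  mass loss = 2.615 μm/a × 7.14 g/cm³ = 18.67 g·m⁻²·a⁻¹
copper: T>10 °C ⇒ hinge -0.080·(13.6−10) = -0.2880
  sulphur-dioxide contribution → 1.401 μm/a
  chloride contribution → 1.113 μm/a
  ⇒ r_corr(copper) = 2.513 μm/a
  mass loss = 2.513 μm/a × 8.96 g/cm³ = 22.52 g·m⁻²·a⁻¹
Ordering by g·m⁻²·a⁻¹: copper (22.5) > zinc (18.7)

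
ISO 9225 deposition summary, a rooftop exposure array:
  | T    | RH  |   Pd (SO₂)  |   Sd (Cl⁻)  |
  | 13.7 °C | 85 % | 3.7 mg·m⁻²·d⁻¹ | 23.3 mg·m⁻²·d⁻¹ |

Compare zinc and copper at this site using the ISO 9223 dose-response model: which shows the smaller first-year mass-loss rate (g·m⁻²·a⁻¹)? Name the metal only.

zinc: temperature factor f = -0.071·(3.7) = -0.2627
  Pd branch = 0.0129·Pd^0.44·e^(0.046·RH+f) = 0.8802 μm/a
  Cl⁻ term: 0.0175·23.3^0.57·exp(0.008·85+0.085·13.7) = 0.666
  sum: 0.8802 + 0.666 → r_corr = 1.546 μm/a
  mass loss = 1.546 μm/a × 7.14 g/cm³ = 11.04 g·m⁻²·a⁻¹
copper: temperature factor f = -0.080·(3.7) = -0.2960
  Pd branch = 0.0053·Pd^0.26·e^(0.059·RH+f) = 0.8345 μm/a
  Cl⁻ term: 0.01025·23.3^0.27·exp(0.036·85+0.049·13.7) = 1.001
  r_corr = 0.8345 + 1.001 = 1.835 μm/a
  mass loss = 1.835 μm/a × 8.96 g/cm³ = 16.45 g·m⁻²·a⁻¹
Ordering by g·m⁻²·a⁻¹: copper (16.4) > zinc (11)

zinc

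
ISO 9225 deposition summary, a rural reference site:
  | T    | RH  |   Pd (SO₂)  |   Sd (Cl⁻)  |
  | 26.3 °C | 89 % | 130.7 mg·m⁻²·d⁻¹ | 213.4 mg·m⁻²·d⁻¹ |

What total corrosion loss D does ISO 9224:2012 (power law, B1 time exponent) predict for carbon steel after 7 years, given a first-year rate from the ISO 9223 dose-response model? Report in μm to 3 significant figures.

D(7) = 576 μm

carbon steel: temperature factor f = -0.054·(16.3) = -0.8802
  Pd branch = 1.77·Pd^0.52·e^(0.02·RH+f) = 54.85 μm/a
  Cl⁻ term: 0.102·213.4^0.62·exp(0.033·89+0.04·26.3) = 153.1
  r_corr = 54.85 + 153.1 = 208 μm/a
Long-term exponent b (ISO 9224 Table 2, B1) = 0.523
  D(7) = 208 × 7^0.523 = 208 × 2.767 = 575.5 μm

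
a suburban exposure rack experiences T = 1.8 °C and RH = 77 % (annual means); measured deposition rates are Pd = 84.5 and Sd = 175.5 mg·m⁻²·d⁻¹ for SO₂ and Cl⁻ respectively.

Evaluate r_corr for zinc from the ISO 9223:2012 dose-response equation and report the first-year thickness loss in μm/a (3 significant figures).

zinc: T≤10 °C ⇒ hinge +0.038·(1.8−10) = -0.3116
  SO₂ term: 0.0129·84.5^0.44·exp(0.046·77-0.3116) = 2.298
  Sd branch = 0.0175·Sd^0.57·e^(0.008·RH+0.085·T) = 0.7182 μm/a
  r_corr = 2.298 + 0.7182 = 3.016 μm/a

r_corr = 3.02 μm/a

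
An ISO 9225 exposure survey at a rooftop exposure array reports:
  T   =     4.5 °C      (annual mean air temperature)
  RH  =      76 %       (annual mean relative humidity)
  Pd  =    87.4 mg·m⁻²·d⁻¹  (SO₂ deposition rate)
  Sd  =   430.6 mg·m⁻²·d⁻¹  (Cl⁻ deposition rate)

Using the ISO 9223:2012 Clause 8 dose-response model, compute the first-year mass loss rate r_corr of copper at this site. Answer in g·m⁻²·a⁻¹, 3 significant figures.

copper: f(T) = +0.126·(T−10) [T≤10 °C] = -0.6930
  Pd branch = 0.0053·Pd^0.26·e^(0.059·RH+f) = 0.7507 μm/a
  Sd branch = 0.01025·Sd^0.27·e^(0.036·RH+0.049·T) = 1.014 μm/a
  r_corr = 0.7507 + 1.014 = 1.764 μm/a
Convert to mass loss: 1.764 μm/a × 8.96 g/cm³ = 15.81 g·m⁻²·a⁻¹

r_corr = 15.8 g·m⁻²·a⁻¹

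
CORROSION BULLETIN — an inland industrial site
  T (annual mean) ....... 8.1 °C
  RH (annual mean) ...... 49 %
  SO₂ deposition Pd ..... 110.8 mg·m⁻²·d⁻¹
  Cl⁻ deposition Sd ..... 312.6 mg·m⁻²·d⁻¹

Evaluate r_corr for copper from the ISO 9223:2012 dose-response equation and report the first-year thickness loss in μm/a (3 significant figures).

copper: T≤10 °C ⇒ hinge +0.126·(8.1−10) = -0.2394
  Pd branch = 0.0053·Pd^0.26·e^(0.059·RH+f) = 0.2555 μm/a
  Sd branch = 0.01025·Sd^0.27·e^(0.036·RH+0.049·T) = 0.4196 μm/a
  r_corr = 0.2555 + 0.4196 = 0.6751 μm/a

r_corr = 0.675 μm/a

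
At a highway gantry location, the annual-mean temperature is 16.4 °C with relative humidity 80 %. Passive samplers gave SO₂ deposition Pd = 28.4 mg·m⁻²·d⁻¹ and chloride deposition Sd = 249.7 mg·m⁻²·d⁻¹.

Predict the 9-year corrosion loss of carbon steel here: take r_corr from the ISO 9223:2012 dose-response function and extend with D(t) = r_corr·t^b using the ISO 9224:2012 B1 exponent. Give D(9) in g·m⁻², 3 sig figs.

carbon steel: f(T) = -0.054·(T−10) [T>10 °C] = -0.3456
  SO₂ term: 1.77·28.4^0.52·exp(0.02·80-0.3456) = 35.36
  Cl⁻ term: 0.102·249.7^0.62·exp(0.033·80+0.04·16.4) = 84.42
  sum: 35.36 + 84.42 → r_corr = 119.8 μm/a
ISO 9224: D(t) = r_corr · t^b with b = 0.523 (carbon steel, B1)
  D(9) = 119.8 × 9^0.523 = 119.8 × 3.156 = 378 μm
  Mass loss = 378 μm × 7.85 g/cm³ = 2967 g·m⁻²

D(9) = 2.97e+03 g·m⁻²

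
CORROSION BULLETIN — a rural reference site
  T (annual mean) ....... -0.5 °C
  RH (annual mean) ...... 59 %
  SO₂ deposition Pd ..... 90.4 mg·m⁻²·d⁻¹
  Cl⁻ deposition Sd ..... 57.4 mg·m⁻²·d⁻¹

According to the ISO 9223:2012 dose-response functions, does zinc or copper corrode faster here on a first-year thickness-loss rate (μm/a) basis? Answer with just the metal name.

zinc: temperature factor f = +0.038·(-10.5) = -0.3990
  SO₂ term: 0.0129·90.4^0.44·exp(0.046·59-0.3990) = 0.9478
  Cl⁻ term: 0.0175·57.4^0.57·exp(0.008·59+0.085·-0.5) = 0.2705
  sum: 0.9478 + 0.2705 → r_corr = 1.218 μm/a
copper: temperature factor f = +0.126·(-10.5) = -1.3230
  Pd branch = 0.0053·Pd^0.26·e^(0.059·RH+f) = 0.1479 μm/a
  Cl⁻ term: 0.01025·57.4^0.27·exp(0.036·59+0.049·-0.5) = 0.2497
  r_corr = 0.1479 + 0.2497 = 0.3976 μm/a
Ordering by μm/a: zinc (1.22) > copper (0.398)

zinc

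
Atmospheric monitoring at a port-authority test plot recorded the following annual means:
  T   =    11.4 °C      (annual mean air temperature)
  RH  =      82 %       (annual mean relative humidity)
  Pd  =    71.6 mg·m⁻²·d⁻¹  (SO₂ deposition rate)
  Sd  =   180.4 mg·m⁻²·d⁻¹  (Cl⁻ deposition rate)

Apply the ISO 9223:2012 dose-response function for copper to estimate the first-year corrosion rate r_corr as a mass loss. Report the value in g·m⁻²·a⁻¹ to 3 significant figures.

r_corr = 28.8 g·m⁻²·a⁻¹

copper: T>10 °C ⇒ hinge -0.080·(11.4−10) = -0.1120
  Pd branch = 0.0053·Pd^0.26·e^(0.059·RH+f) = 1.816 μm/a
  Sd branch = 0.01025·Sd^0.27·e^(0.036·RH+0.049·T) = 1.395 μm/a
  r_corr = 1.816 + 1.395 = 3.211 μm/a
Convert to mass loss: 3.211 μm/a × 8.96 g/cm³ = 28.77 g·m⁻²·a⁻¹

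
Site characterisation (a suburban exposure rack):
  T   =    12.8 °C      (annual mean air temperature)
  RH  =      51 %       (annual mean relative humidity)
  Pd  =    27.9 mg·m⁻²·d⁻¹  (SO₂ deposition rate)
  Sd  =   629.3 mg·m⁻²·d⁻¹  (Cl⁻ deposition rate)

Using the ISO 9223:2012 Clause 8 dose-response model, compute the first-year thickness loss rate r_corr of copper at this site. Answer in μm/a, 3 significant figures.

copper: f(T) = -0.080·(T−10) [T>10 °C] = -0.2240
  Pd branch = 0.0053·Pd^0.26·e^(0.059·RH+f) = 0.204 μm/a
  Cl⁻ term: 0.01025·629.3^0.27·exp(0.036·51+0.049·12.8) = 0.6858
  r_corr = 0.204 + 0.6858 = 0.8898 μm/a

r_corr = 0.890 μm/a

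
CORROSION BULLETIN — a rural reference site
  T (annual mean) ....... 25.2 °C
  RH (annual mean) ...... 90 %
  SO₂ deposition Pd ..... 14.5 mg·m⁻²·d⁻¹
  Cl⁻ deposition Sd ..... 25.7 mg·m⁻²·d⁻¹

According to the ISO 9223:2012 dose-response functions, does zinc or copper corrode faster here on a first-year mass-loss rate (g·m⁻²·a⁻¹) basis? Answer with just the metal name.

copper

zinc: T>10 °C ⇒ hinge -0.071·(25.2−10) = -1.0792
  Pd branch = 0.0129·Pd^0.44·e^(0.046·RH+f) = 0.8931 μm/a
  Cl⁻ term: 0.0175·25.7^0.57·exp(0.008·90+0.085·25.2) = 1.948
  r_corr = 0.8931 + 1.948 = 2.841 μm/a
  mass loss = 2.841 μm/a × 7.14 g/cm³ = 20.29 g·m⁻²·a⁻¹
copper: T>10 °C ⇒ hinge -0.080·(25.2−10) = -1.2160
  SO₂ term: 0.0053·14.5^0.26·exp(0.059·90-1.2160) = 0.6371
  Cl⁻ term: 0.01025·25.7^0.27·exp(0.036·90+0.049·25.2) = 2.162
  r_corr = 0.6371 + 2.162 = 2.799 μm/a
  mass loss = 2.799 μm/a × 8.96 g/cm³ = 25.08 g·m⁻²·a⁻¹
Ordering by g·m⁻²·a⁻¹: copper (25.1) > zinc (20.3)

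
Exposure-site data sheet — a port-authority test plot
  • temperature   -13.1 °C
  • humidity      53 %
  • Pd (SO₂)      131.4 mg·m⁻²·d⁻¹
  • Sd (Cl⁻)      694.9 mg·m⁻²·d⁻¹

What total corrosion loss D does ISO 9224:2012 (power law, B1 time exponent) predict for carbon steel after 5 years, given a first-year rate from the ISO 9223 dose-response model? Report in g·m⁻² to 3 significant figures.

D(5) = 402 g·m⁻²

carbon steel: T≤10 °C ⇒ hinge +0.150·(-13.1−10) = -3.4650
  Pd branch = 1.77·Pd^0.52·e^(0.02·RH+f) = 2.019 μm/a
  Sd branch = 0.102·Sd^0.62·e^(0.033·RH+0.04·T) = 20.07 μm/a
  r_corr = 2.019 + 20.07 = 22.09 μm/a
Power-law: D(5) = r_corr · 5^0.523
  D(5) = 22.09 × 5^0.523 = 22.09 × 2.32 = 51.26 μm
  Mass loss = 51.26 μm × 7.85 g/cm³ = 402.4 g·m⁻²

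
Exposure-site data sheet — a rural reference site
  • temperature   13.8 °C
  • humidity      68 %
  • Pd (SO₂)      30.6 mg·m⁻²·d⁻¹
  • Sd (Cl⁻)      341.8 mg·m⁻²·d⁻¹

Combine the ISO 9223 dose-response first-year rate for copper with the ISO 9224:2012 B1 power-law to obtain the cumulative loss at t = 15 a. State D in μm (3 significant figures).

D(15) = 10.1 μm

copper: temperature factor f = -0.080·(3.8) = -0.3040
  Pd branch = 0.0053·Pd^0.26·e^(0.059·RH+f) = 0.5259 μm/a
  Cl⁻ term: 0.01025·341.8^0.27·exp(0.036·68+0.049·13.8) = 1.126
  sum: 0.5259 + 1.126 → r_corr = 1.652 μm/a
ISO 9224: D(t) = r_corr · t^b with b = 0.667 (copper, B1)
  D(15) = 1.652 × 15^0.667 = 1.652 × 6.088 = 10.06 μm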